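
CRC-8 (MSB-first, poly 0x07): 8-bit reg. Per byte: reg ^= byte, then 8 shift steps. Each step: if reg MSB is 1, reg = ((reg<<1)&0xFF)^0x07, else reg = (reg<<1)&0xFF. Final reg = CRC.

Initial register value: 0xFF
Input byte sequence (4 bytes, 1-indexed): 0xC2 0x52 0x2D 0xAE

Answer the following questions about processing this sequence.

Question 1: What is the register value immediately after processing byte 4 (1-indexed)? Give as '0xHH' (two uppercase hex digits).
After byte 1 (0xC2): reg=0xB3
After byte 2 (0x52): reg=0xA9
After byte 3 (0x2D): reg=0x95
After byte 4 (0xAE): reg=0xA1

Answer: 0xA1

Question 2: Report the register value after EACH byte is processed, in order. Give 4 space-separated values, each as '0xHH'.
0xB3 0xA9 0x95 0xA1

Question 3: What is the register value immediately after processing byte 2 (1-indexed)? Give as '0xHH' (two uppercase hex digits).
After byte 1 (0xC2): reg=0xB3
After byte 2 (0x52): reg=0xA9

Answer: 0xA9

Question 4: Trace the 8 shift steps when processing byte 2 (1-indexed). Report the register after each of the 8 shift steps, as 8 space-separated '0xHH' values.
Answer: 0xC5 0x8D 0x1D 0x3A 0x74 0xE8 0xD7 0xA9

Derivation:
After byte 1 (0xC2): reg=0xB3
Register before byte 2: 0xB3
After XOR with byte 0x52: 0xE1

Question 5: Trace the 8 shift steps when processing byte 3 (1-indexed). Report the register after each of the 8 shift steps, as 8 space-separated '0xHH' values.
Answer: 0x0F 0x1E 0x3C 0x78 0xF0 0xE7 0xC9 0x95

Derivation:
After byte 1 (0xC2): reg=0xB3
After byte 2 (0x52): reg=0xA9
Register before byte 3: 0xA9
After XOR with byte 0x2D: 0x84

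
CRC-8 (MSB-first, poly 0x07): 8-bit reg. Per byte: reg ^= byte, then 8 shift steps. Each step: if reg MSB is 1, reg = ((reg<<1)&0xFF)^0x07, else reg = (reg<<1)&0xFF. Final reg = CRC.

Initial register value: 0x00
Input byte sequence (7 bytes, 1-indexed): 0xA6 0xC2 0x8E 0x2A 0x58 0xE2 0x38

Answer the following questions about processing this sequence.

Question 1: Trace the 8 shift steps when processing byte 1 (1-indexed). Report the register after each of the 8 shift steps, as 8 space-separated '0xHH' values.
Register before byte 1: 0x00
After XOR with byte 0xA6: 0xA6

Answer: 0x4B 0x96 0x2B 0x56 0xAC 0x5F 0xBE 0x7B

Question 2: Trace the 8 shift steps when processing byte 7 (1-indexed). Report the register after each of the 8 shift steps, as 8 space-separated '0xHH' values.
After byte 1 (0xA6): reg=0x7B
After byte 2 (0xC2): reg=0x26
After byte 3 (0x8E): reg=0x51
After byte 4 (0x2A): reg=0x66
After byte 5 (0x58): reg=0xBA
After byte 6 (0xE2): reg=0x8F
Register before byte 7: 0x8F
After XOR with byte 0x38: 0xB7

Answer: 0x69 0xD2 0xA3 0x41 0x82 0x03 0x06 0x0C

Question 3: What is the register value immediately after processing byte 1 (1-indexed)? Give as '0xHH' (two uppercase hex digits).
Answer: 0x7B

Derivation:
After byte 1 (0xA6): reg=0x7B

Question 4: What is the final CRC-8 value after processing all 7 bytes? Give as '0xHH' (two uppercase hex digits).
Answer: 0x0C

Derivation:
After byte 1 (0xA6): reg=0x7B
After byte 2 (0xC2): reg=0x26
After byte 3 (0x8E): reg=0x51
After byte 4 (0x2A): reg=0x66
After byte 5 (0x58): reg=0xBA
After byte 6 (0xE2): reg=0x8F
After byte 7 (0x38): reg=0x0C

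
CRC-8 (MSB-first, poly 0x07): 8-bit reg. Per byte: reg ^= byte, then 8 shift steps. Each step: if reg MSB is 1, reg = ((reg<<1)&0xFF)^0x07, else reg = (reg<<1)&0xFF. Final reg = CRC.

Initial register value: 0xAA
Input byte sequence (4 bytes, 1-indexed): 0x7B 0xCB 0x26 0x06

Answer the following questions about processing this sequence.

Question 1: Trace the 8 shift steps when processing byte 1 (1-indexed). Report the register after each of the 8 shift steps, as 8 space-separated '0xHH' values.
Answer: 0xA5 0x4D 0x9A 0x33 0x66 0xCC 0x9F 0x39

Derivation:
Register before byte 1: 0xAA
After XOR with byte 0x7B: 0xD1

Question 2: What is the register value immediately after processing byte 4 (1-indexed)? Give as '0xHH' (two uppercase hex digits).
After byte 1 (0x7B): reg=0x39
After byte 2 (0xCB): reg=0xD0
After byte 3 (0x26): reg=0xCC
After byte 4 (0x06): reg=0x78

Answer: 0x78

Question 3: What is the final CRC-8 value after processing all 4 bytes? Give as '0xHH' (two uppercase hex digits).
Answer: 0x78

Derivation:
After byte 1 (0x7B): reg=0x39
After byte 2 (0xCB): reg=0xD0
After byte 3 (0x26): reg=0xCC
After byte 4 (0x06): reg=0x78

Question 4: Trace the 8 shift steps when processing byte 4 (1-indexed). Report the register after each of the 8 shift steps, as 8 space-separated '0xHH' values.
Answer: 0x93 0x21 0x42 0x84 0x0F 0x1E 0x3C 0x78

Derivation:
After byte 1 (0x7B): reg=0x39
After byte 2 (0xCB): reg=0xD0
After byte 3 (0x26): reg=0xCC
Register before byte 4: 0xCC
After XOR with byte 0x06: 0xCA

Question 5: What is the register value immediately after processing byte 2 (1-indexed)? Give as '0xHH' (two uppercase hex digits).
After byte 1 (0x7B): reg=0x39
After byte 2 (0xCB): reg=0xD0

Answer: 0xD0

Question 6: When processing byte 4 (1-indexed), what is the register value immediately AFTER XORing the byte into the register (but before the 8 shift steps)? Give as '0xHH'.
Register before byte 4: 0xCC
Byte 4: 0x06
0xCC XOR 0x06 = 0xCA

Answer: 0xCA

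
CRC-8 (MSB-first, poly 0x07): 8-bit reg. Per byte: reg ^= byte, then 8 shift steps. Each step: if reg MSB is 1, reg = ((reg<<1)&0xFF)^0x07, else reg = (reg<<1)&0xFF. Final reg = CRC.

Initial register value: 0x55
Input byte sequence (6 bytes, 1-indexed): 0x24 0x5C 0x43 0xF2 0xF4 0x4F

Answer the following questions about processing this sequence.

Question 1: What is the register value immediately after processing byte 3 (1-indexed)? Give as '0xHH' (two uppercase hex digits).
After byte 1 (0x24): reg=0x50
After byte 2 (0x5C): reg=0x24
After byte 3 (0x43): reg=0x32

Answer: 0x32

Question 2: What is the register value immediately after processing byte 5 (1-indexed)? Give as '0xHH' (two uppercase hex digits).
Answer: 0x2F

Derivation:
After byte 1 (0x24): reg=0x50
After byte 2 (0x5C): reg=0x24
After byte 3 (0x43): reg=0x32
After byte 4 (0xF2): reg=0x4E
After byte 5 (0xF4): reg=0x2F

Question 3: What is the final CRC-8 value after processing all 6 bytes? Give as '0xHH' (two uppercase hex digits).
Answer: 0x27

Derivation:
After byte 1 (0x24): reg=0x50
After byte 2 (0x5C): reg=0x24
After byte 3 (0x43): reg=0x32
After byte 4 (0xF2): reg=0x4E
After byte 5 (0xF4): reg=0x2F
After byte 6 (0x4F): reg=0x27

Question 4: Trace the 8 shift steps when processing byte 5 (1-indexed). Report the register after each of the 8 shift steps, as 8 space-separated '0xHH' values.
Answer: 0x73 0xE6 0xCB 0x91 0x25 0x4A 0x94 0x2F

Derivation:
After byte 1 (0x24): reg=0x50
After byte 2 (0x5C): reg=0x24
After byte 3 (0x43): reg=0x32
After byte 4 (0xF2): reg=0x4E
Register before byte 5: 0x4E
After XOR with byte 0xF4: 0xBA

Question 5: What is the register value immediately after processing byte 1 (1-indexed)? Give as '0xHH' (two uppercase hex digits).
Answer: 0x50

Derivation:
After byte 1 (0x24): reg=0x50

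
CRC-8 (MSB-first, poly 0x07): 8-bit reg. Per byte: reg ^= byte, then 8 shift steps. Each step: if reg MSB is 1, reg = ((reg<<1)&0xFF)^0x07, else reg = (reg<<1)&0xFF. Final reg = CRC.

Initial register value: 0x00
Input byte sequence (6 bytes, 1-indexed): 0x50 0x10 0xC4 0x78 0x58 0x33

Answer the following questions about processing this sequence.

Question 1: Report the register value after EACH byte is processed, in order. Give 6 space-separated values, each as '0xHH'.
0xB7 0x7C 0x21 0x88 0x3E 0x23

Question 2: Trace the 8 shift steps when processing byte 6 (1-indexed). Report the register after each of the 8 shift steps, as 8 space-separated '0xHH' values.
Answer: 0x1A 0x34 0x68 0xD0 0xA7 0x49 0x92 0x23

Derivation:
After byte 1 (0x50): reg=0xB7
After byte 2 (0x10): reg=0x7C
After byte 3 (0xC4): reg=0x21
After byte 4 (0x78): reg=0x88
After byte 5 (0x58): reg=0x3E
Register before byte 6: 0x3E
After XOR with byte 0x33: 0x0D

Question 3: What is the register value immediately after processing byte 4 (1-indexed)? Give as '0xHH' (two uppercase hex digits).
Answer: 0x88

Derivation:
After byte 1 (0x50): reg=0xB7
After byte 2 (0x10): reg=0x7C
After byte 3 (0xC4): reg=0x21
After byte 4 (0x78): reg=0x88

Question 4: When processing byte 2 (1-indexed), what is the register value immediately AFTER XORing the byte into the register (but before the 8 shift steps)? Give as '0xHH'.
Answer: 0xA7

Derivation:
Register before byte 2: 0xB7
Byte 2: 0x10
0xB7 XOR 0x10 = 0xA7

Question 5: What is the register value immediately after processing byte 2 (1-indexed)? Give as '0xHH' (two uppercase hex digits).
Answer: 0x7C

Derivation:
After byte 1 (0x50): reg=0xB7
After byte 2 (0x10): reg=0x7C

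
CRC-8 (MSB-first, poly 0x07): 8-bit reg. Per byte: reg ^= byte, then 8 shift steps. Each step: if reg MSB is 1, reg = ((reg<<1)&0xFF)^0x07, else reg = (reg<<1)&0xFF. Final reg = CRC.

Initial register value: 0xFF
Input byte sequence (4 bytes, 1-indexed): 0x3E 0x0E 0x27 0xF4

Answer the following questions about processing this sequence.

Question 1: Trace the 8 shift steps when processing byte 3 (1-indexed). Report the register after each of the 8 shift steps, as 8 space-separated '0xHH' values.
After byte 1 (0x3E): reg=0x49
After byte 2 (0x0E): reg=0xD2
Register before byte 3: 0xD2
After XOR with byte 0x27: 0xF5

Answer: 0xED 0xDD 0xBD 0x7D 0xFA 0xF3 0xE1 0xC5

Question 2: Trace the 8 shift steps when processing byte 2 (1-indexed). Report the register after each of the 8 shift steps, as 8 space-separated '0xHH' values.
Answer: 0x8E 0x1B 0x36 0x6C 0xD8 0xB7 0x69 0xD2

Derivation:
After byte 1 (0x3E): reg=0x49
Register before byte 2: 0x49
After XOR with byte 0x0E: 0x47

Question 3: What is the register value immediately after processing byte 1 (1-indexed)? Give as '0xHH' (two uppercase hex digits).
After byte 1 (0x3E): reg=0x49

Answer: 0x49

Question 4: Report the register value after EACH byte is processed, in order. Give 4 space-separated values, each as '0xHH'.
0x49 0xD2 0xC5 0x97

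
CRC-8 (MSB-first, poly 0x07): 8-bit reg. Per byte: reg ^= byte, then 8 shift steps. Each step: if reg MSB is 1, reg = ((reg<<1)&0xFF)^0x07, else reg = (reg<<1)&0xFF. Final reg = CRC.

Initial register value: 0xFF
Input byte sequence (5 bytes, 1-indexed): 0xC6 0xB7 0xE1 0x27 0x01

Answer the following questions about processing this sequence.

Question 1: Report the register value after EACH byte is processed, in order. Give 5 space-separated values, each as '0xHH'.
0xAF 0x48 0x56 0x50 0xB0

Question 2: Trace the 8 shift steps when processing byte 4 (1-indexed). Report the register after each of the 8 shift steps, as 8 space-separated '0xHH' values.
Answer: 0xE2 0xC3 0x81 0x05 0x0A 0x14 0x28 0x50

Derivation:
After byte 1 (0xC6): reg=0xAF
After byte 2 (0xB7): reg=0x48
After byte 3 (0xE1): reg=0x56
Register before byte 4: 0x56
After XOR with byte 0x27: 0x71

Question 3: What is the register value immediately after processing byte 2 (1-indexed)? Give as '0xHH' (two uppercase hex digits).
After byte 1 (0xC6): reg=0xAF
After byte 2 (0xB7): reg=0x48

Answer: 0x48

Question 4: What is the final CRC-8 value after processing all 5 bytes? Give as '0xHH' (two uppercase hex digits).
After byte 1 (0xC6): reg=0xAF
After byte 2 (0xB7): reg=0x48
After byte 3 (0xE1): reg=0x56
After byte 4 (0x27): reg=0x50
After byte 5 (0x01): reg=0xB0

Answer: 0xB0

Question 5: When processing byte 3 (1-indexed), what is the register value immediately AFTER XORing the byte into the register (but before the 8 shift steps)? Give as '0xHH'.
Answer: 0xA9

Derivation:
Register before byte 3: 0x48
Byte 3: 0xE1
0x48 XOR 0xE1 = 0xA9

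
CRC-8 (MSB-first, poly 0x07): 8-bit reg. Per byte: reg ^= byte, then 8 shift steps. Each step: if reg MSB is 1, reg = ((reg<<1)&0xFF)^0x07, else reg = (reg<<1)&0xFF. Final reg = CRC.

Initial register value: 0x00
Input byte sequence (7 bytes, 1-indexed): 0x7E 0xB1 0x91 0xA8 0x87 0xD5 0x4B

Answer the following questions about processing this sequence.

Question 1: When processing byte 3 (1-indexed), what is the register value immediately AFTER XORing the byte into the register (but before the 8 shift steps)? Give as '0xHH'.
Answer: 0xFB

Derivation:
Register before byte 3: 0x6A
Byte 3: 0x91
0x6A XOR 0x91 = 0xFB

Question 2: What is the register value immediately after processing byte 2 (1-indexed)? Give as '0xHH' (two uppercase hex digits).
After byte 1 (0x7E): reg=0x7D
After byte 2 (0xB1): reg=0x6A

Answer: 0x6A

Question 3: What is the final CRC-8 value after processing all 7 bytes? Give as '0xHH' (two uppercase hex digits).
After byte 1 (0x7E): reg=0x7D
After byte 2 (0xB1): reg=0x6A
After byte 3 (0x91): reg=0xEF
After byte 4 (0xA8): reg=0xD2
After byte 5 (0x87): reg=0xAC
After byte 6 (0xD5): reg=0x68
After byte 7 (0x4B): reg=0xE9

Answer: 0xE9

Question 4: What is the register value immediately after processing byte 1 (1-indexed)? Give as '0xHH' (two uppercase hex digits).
Answer: 0x7D

Derivation:
After byte 1 (0x7E): reg=0x7D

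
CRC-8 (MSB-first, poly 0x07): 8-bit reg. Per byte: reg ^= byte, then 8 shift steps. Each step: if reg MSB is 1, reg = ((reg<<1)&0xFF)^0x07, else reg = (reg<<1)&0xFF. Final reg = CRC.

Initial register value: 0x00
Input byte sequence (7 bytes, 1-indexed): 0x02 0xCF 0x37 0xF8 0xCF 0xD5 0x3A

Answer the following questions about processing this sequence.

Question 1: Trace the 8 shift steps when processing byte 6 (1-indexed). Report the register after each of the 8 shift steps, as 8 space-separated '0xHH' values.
After byte 1 (0x02): reg=0x0E
After byte 2 (0xCF): reg=0x49
After byte 3 (0x37): reg=0x7D
After byte 4 (0xF8): reg=0x92
After byte 5 (0xCF): reg=0x94
Register before byte 6: 0x94
After XOR with byte 0xD5: 0x41

Answer: 0x82 0x03 0x06 0x0C 0x18 0x30 0x60 0xC0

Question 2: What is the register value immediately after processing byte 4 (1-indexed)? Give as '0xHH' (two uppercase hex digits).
Answer: 0x92

Derivation:
After byte 1 (0x02): reg=0x0E
After byte 2 (0xCF): reg=0x49
After byte 3 (0x37): reg=0x7D
After byte 4 (0xF8): reg=0x92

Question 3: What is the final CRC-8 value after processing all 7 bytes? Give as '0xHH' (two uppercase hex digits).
After byte 1 (0x02): reg=0x0E
After byte 2 (0xCF): reg=0x49
After byte 3 (0x37): reg=0x7D
After byte 4 (0xF8): reg=0x92
After byte 5 (0xCF): reg=0x94
After byte 6 (0xD5): reg=0xC0
After byte 7 (0x3A): reg=0xE8

Answer: 0xE8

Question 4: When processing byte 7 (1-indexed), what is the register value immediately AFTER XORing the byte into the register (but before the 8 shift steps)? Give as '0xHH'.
Answer: 0xFA

Derivation:
Register before byte 7: 0xC0
Byte 7: 0x3A
0xC0 XOR 0x3A = 0xFA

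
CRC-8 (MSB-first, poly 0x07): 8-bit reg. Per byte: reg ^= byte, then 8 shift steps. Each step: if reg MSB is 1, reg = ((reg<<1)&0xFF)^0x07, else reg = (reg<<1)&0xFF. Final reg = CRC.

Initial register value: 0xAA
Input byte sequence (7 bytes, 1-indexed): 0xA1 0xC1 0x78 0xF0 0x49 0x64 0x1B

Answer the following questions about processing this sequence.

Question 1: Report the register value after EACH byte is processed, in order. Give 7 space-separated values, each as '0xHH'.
0x31 0xDE 0x7B 0xB8 0xD9 0x3A 0xE7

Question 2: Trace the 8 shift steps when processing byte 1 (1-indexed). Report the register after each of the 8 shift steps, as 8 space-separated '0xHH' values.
Register before byte 1: 0xAA
After XOR with byte 0xA1: 0x0B

Answer: 0x16 0x2C 0x58 0xB0 0x67 0xCE 0x9B 0x31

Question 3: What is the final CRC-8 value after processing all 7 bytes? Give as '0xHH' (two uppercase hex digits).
Answer: 0xE7

Derivation:
After byte 1 (0xA1): reg=0x31
After byte 2 (0xC1): reg=0xDE
After byte 3 (0x78): reg=0x7B
After byte 4 (0xF0): reg=0xB8
After byte 5 (0x49): reg=0xD9
After byte 6 (0x64): reg=0x3A
After byte 7 (0x1B): reg=0xE7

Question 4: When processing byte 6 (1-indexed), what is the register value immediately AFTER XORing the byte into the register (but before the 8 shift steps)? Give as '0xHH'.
Answer: 0xBD

Derivation:
Register before byte 6: 0xD9
Byte 6: 0x64
0xD9 XOR 0x64 = 0xBD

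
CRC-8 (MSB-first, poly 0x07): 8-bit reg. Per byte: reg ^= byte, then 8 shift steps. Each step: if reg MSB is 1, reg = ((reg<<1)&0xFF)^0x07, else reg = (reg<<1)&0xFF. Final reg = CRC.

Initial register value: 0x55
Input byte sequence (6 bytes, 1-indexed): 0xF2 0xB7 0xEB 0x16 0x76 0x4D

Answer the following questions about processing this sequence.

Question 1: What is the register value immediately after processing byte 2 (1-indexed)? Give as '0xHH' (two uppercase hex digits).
After byte 1 (0xF2): reg=0x7C
After byte 2 (0xB7): reg=0x7F

Answer: 0x7F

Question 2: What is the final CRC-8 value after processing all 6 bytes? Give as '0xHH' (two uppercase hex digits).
After byte 1 (0xF2): reg=0x7C
After byte 2 (0xB7): reg=0x7F
After byte 3 (0xEB): reg=0xE5
After byte 4 (0x16): reg=0xD7
After byte 5 (0x76): reg=0x6E
After byte 6 (0x4D): reg=0xE9

Answer: 0xE9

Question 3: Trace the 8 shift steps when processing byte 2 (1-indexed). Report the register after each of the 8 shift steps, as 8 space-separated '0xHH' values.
Answer: 0x91 0x25 0x4A 0x94 0x2F 0x5E 0xBC 0x7F

Derivation:
After byte 1 (0xF2): reg=0x7C
Register before byte 2: 0x7C
After XOR with byte 0xB7: 0xCB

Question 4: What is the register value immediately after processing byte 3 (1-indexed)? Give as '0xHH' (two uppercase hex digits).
After byte 1 (0xF2): reg=0x7C
After byte 2 (0xB7): reg=0x7F
After byte 3 (0xEB): reg=0xE5

Answer: 0xE5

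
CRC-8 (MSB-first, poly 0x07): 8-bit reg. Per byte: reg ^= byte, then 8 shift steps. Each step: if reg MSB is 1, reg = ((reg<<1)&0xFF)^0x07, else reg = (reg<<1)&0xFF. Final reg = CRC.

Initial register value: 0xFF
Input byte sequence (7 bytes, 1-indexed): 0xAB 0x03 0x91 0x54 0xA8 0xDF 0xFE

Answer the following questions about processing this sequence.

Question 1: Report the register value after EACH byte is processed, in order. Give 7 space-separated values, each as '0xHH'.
0xAB 0x51 0x4E 0x46 0x84 0x86 0x6F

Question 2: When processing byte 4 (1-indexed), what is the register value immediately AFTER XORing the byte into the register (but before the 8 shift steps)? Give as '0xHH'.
Register before byte 4: 0x4E
Byte 4: 0x54
0x4E XOR 0x54 = 0x1A

Answer: 0x1A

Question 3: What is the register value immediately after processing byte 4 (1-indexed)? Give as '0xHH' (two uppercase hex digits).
Answer: 0x46

Derivation:
After byte 1 (0xAB): reg=0xAB
After byte 2 (0x03): reg=0x51
After byte 3 (0x91): reg=0x4E
After byte 4 (0x54): reg=0x46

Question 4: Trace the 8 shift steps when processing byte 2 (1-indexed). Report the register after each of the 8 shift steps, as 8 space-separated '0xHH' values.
After byte 1 (0xAB): reg=0xAB
Register before byte 2: 0xAB
After XOR with byte 0x03: 0xA8

Answer: 0x57 0xAE 0x5B 0xB6 0x6B 0xD6 0xAB 0x51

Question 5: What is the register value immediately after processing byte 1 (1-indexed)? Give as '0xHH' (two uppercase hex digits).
Answer: 0xAB

Derivation:
After byte 1 (0xAB): reg=0xAB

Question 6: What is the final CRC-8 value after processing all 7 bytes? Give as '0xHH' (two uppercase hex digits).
Answer: 0x6F

Derivation:
After byte 1 (0xAB): reg=0xAB
After byte 2 (0x03): reg=0x51
After byte 3 (0x91): reg=0x4E
After byte 4 (0x54): reg=0x46
After byte 5 (0xA8): reg=0x84
After byte 6 (0xDF): reg=0x86
After byte 7 (0xFE): reg=0x6F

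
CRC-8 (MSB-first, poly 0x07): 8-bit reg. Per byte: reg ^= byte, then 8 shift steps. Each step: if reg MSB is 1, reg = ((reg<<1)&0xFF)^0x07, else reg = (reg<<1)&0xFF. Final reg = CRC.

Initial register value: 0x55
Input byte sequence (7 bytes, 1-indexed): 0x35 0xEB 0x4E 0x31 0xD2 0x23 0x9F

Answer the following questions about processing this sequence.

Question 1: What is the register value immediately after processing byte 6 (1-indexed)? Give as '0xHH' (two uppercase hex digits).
After byte 1 (0x35): reg=0x27
After byte 2 (0xEB): reg=0x6A
After byte 3 (0x4E): reg=0xFC
After byte 4 (0x31): reg=0x6D
After byte 5 (0xD2): reg=0x34
After byte 6 (0x23): reg=0x65

Answer: 0x65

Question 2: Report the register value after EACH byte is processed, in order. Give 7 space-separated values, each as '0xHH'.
0x27 0x6A 0xFC 0x6D 0x34 0x65 0xE8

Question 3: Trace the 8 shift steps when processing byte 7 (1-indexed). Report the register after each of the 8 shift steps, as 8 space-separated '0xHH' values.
After byte 1 (0x35): reg=0x27
After byte 2 (0xEB): reg=0x6A
After byte 3 (0x4E): reg=0xFC
After byte 4 (0x31): reg=0x6D
After byte 5 (0xD2): reg=0x34
After byte 6 (0x23): reg=0x65
Register before byte 7: 0x65
After XOR with byte 0x9F: 0xFA

Answer: 0xF3 0xE1 0xC5 0x8D 0x1D 0x3A 0x74 0xE8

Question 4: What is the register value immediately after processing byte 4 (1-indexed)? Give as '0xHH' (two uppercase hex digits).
Answer: 0x6D

Derivation:
After byte 1 (0x35): reg=0x27
After byte 2 (0xEB): reg=0x6A
After byte 3 (0x4E): reg=0xFC
After byte 4 (0x31): reg=0x6D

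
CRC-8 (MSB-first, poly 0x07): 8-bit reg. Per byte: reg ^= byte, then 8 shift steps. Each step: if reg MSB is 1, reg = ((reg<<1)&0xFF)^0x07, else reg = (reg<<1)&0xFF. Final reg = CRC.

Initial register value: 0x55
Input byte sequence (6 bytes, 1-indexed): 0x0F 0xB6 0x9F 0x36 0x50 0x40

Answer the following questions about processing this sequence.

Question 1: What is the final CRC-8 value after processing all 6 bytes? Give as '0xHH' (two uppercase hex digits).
Answer: 0xAC

Derivation:
After byte 1 (0x0F): reg=0x81
After byte 2 (0xB6): reg=0x85
After byte 3 (0x9F): reg=0x46
After byte 4 (0x36): reg=0x57
After byte 5 (0x50): reg=0x15
After byte 6 (0x40): reg=0xAC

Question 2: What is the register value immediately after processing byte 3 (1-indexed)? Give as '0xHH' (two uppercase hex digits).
Answer: 0x46

Derivation:
After byte 1 (0x0F): reg=0x81
After byte 2 (0xB6): reg=0x85
After byte 3 (0x9F): reg=0x46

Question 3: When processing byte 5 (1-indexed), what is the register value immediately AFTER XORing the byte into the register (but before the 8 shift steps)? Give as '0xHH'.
Answer: 0x07

Derivation:
Register before byte 5: 0x57
Byte 5: 0x50
0x57 XOR 0x50 = 0x07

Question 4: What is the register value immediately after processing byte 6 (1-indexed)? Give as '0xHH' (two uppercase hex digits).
Answer: 0xAC

Derivation:
After byte 1 (0x0F): reg=0x81
After byte 2 (0xB6): reg=0x85
After byte 3 (0x9F): reg=0x46
After byte 4 (0x36): reg=0x57
After byte 5 (0x50): reg=0x15
After byte 6 (0x40): reg=0xAC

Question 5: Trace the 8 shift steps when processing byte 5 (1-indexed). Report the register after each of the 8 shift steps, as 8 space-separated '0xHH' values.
After byte 1 (0x0F): reg=0x81
After byte 2 (0xB6): reg=0x85
After byte 3 (0x9F): reg=0x46
After byte 4 (0x36): reg=0x57
Register before byte 5: 0x57
After XOR with byte 0x50: 0x07

Answer: 0x0E 0x1C 0x38 0x70 0xE0 0xC7 0x89 0x15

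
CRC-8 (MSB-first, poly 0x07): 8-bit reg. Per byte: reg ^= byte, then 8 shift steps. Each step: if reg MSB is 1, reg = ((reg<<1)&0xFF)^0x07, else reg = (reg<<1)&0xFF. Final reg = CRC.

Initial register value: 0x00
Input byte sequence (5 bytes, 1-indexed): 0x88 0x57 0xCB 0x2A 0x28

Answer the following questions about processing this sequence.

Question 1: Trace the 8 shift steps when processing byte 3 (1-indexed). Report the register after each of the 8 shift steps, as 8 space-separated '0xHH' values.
Answer: 0xEE 0xDB 0xB1 0x65 0xCA 0x93 0x21 0x42

Derivation:
After byte 1 (0x88): reg=0xB1
After byte 2 (0x57): reg=0xBC
Register before byte 3: 0xBC
After XOR with byte 0xCB: 0x77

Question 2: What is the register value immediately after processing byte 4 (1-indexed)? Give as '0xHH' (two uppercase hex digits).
Answer: 0x1F

Derivation:
After byte 1 (0x88): reg=0xB1
After byte 2 (0x57): reg=0xBC
After byte 3 (0xCB): reg=0x42
After byte 4 (0x2A): reg=0x1F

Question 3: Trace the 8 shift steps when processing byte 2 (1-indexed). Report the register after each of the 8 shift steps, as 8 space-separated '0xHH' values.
After byte 1 (0x88): reg=0xB1
Register before byte 2: 0xB1
After XOR with byte 0x57: 0xE6

Answer: 0xCB 0x91 0x25 0x4A 0x94 0x2F 0x5E 0xBC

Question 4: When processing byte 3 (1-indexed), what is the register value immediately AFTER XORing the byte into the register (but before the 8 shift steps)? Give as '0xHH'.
Answer: 0x77

Derivation:
Register before byte 3: 0xBC
Byte 3: 0xCB
0xBC XOR 0xCB = 0x77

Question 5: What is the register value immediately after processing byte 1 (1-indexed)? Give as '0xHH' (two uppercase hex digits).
Answer: 0xB1

Derivation:
After byte 1 (0x88): reg=0xB1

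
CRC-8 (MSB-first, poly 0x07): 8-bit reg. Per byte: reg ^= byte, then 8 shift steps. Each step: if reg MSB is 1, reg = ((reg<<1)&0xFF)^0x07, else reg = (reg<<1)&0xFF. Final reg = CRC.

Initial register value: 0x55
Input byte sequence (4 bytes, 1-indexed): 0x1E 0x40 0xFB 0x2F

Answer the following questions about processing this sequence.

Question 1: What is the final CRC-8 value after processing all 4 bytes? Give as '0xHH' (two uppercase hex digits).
Answer: 0xD9

Derivation:
After byte 1 (0x1E): reg=0xF6
After byte 2 (0x40): reg=0x0B
After byte 3 (0xFB): reg=0xDE
After byte 4 (0x2F): reg=0xD9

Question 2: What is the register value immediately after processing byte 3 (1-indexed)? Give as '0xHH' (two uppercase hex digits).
Answer: 0xDE

Derivation:
After byte 1 (0x1E): reg=0xF6
After byte 2 (0x40): reg=0x0B
After byte 3 (0xFB): reg=0xDE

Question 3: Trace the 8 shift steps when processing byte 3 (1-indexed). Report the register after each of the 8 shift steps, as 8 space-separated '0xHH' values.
After byte 1 (0x1E): reg=0xF6
After byte 2 (0x40): reg=0x0B
Register before byte 3: 0x0B
After XOR with byte 0xFB: 0xF0

Answer: 0xE7 0xC9 0x95 0x2D 0x5A 0xB4 0x6F 0xDE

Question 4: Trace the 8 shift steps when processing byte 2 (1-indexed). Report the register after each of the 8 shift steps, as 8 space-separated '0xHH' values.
After byte 1 (0x1E): reg=0xF6
Register before byte 2: 0xF6
After XOR with byte 0x40: 0xB6

Answer: 0x6B 0xD6 0xAB 0x51 0xA2 0x43 0x86 0x0B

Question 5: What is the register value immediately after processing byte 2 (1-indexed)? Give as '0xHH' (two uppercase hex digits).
After byte 1 (0x1E): reg=0xF6
After byte 2 (0x40): reg=0x0B

Answer: 0x0B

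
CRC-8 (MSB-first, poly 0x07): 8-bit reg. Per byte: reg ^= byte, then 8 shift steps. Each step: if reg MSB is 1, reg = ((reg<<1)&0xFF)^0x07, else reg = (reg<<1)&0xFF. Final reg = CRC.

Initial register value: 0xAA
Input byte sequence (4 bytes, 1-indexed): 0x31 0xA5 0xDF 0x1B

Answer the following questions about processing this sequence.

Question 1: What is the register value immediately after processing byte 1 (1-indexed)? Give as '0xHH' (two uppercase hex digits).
After byte 1 (0x31): reg=0xC8

Answer: 0xC8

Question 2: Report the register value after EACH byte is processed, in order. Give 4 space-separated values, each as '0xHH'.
0xC8 0x04 0x0F 0x6C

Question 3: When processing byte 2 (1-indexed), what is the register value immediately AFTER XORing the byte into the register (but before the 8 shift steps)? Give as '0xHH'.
Register before byte 2: 0xC8
Byte 2: 0xA5
0xC8 XOR 0xA5 = 0x6D

Answer: 0x6D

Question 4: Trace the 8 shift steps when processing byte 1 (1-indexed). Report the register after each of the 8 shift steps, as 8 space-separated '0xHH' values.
Answer: 0x31 0x62 0xC4 0x8F 0x19 0x32 0x64 0xC8

Derivation:
Register before byte 1: 0xAA
After XOR with byte 0x31: 0x9B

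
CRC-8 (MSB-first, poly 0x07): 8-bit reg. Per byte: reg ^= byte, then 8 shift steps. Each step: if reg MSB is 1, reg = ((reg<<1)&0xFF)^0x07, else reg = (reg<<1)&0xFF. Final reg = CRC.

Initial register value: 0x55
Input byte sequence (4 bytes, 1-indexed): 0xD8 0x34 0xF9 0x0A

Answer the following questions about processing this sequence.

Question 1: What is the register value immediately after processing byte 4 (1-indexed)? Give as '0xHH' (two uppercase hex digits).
After byte 1 (0xD8): reg=0xAA
After byte 2 (0x34): reg=0xD3
After byte 3 (0xF9): reg=0xD6
After byte 4 (0x0A): reg=0x1A

Answer: 0x1A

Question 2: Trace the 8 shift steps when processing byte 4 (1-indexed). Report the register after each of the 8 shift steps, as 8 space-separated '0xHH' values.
Answer: 0xBF 0x79 0xF2 0xE3 0xC1 0x85 0x0D 0x1A

Derivation:
After byte 1 (0xD8): reg=0xAA
After byte 2 (0x34): reg=0xD3
After byte 3 (0xF9): reg=0xD6
Register before byte 4: 0xD6
After XOR with byte 0x0A: 0xDC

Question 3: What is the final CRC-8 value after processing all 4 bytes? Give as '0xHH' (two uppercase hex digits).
After byte 1 (0xD8): reg=0xAA
After byte 2 (0x34): reg=0xD3
After byte 3 (0xF9): reg=0xD6
After byte 4 (0x0A): reg=0x1A

Answer: 0x1A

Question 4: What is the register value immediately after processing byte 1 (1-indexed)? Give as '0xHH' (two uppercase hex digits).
After byte 1 (0xD8): reg=0xAA

Answer: 0xAA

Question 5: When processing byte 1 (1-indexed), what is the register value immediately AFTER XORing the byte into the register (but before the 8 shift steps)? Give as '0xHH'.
Register before byte 1: 0x55
Byte 1: 0xD8
0x55 XOR 0xD8 = 0x8D

Answer: 0x8D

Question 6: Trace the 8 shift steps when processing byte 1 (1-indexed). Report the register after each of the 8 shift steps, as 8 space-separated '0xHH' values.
Register before byte 1: 0x55
After XOR with byte 0xD8: 0x8D

Answer: 0x1D 0x3A 0x74 0xE8 0xD7 0xA9 0x55 0xAA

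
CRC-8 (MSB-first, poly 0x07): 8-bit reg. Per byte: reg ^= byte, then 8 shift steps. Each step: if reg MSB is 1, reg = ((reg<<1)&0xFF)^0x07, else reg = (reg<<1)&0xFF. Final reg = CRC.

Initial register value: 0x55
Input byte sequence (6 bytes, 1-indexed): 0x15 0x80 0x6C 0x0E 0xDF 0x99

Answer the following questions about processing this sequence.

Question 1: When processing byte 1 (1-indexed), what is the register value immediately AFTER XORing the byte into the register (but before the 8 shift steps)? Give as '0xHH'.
Answer: 0x40

Derivation:
Register before byte 1: 0x55
Byte 1: 0x15
0x55 XOR 0x15 = 0x40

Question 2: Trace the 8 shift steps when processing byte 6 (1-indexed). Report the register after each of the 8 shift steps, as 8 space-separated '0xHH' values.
After byte 1 (0x15): reg=0xC7
After byte 2 (0x80): reg=0xD2
After byte 3 (0x6C): reg=0x33
After byte 4 (0x0E): reg=0xB3
After byte 5 (0xDF): reg=0x03
Register before byte 6: 0x03
After XOR with byte 0x99: 0x9A

Answer: 0x33 0x66 0xCC 0x9F 0x39 0x72 0xE4 0xCF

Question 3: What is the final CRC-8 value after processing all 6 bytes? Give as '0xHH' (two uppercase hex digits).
After byte 1 (0x15): reg=0xC7
After byte 2 (0x80): reg=0xD2
After byte 3 (0x6C): reg=0x33
After byte 4 (0x0E): reg=0xB3
After byte 5 (0xDF): reg=0x03
After byte 6 (0x99): reg=0xCF

Answer: 0xCF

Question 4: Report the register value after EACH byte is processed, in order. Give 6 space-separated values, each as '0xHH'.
0xC7 0xD2 0x33 0xB3 0x03 0xCF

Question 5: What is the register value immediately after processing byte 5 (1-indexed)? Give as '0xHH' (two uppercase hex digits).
Answer: 0x03

Derivation:
After byte 1 (0x15): reg=0xC7
After byte 2 (0x80): reg=0xD2
After byte 3 (0x6C): reg=0x33
After byte 4 (0x0E): reg=0xB3
After byte 5 (0xDF): reg=0x03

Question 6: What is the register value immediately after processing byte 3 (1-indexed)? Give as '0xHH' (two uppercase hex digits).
After byte 1 (0x15): reg=0xC7
After byte 2 (0x80): reg=0xD2
After byte 3 (0x6C): reg=0x33

Answer: 0x33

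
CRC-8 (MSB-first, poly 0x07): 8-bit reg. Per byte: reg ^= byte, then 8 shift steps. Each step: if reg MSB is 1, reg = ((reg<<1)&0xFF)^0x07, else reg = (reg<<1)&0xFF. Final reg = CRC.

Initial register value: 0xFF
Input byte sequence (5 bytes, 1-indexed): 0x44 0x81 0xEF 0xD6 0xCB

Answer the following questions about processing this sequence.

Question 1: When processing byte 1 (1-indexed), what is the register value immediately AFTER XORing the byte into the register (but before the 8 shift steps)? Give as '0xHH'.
Register before byte 1: 0xFF
Byte 1: 0x44
0xFF XOR 0x44 = 0xBB

Answer: 0xBB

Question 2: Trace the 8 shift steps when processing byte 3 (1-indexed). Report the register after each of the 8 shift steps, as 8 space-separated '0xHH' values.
After byte 1 (0x44): reg=0x28
After byte 2 (0x81): reg=0x56
Register before byte 3: 0x56
After XOR with byte 0xEF: 0xB9

Answer: 0x75 0xEA 0xD3 0xA1 0x45 0x8A 0x13 0x26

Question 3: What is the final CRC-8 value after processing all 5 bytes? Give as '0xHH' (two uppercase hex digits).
Answer: 0x6B

Derivation:
After byte 1 (0x44): reg=0x28
After byte 2 (0x81): reg=0x56
After byte 3 (0xEF): reg=0x26
After byte 4 (0xD6): reg=0xDE
After byte 5 (0xCB): reg=0x6B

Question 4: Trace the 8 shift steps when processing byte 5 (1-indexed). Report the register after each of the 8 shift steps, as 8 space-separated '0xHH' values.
After byte 1 (0x44): reg=0x28
After byte 2 (0x81): reg=0x56
After byte 3 (0xEF): reg=0x26
After byte 4 (0xD6): reg=0xDE
Register before byte 5: 0xDE
After XOR with byte 0xCB: 0x15

Answer: 0x2A 0x54 0xA8 0x57 0xAE 0x5B 0xB6 0x6B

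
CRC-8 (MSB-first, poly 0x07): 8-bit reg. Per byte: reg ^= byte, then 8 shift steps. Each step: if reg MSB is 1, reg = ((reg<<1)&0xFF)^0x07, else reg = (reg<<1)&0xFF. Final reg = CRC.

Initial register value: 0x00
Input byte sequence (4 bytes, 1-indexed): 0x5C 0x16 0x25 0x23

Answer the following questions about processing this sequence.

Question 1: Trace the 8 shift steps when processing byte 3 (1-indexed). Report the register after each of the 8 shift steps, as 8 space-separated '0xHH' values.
Answer: 0x69 0xD2 0xA3 0x41 0x82 0x03 0x06 0x0C

Derivation:
After byte 1 (0x5C): reg=0x93
After byte 2 (0x16): reg=0x92
Register before byte 3: 0x92
After XOR with byte 0x25: 0xB7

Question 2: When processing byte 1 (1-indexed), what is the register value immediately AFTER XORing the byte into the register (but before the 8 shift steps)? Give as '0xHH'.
Register before byte 1: 0x00
Byte 1: 0x5C
0x00 XOR 0x5C = 0x5C

Answer: 0x5C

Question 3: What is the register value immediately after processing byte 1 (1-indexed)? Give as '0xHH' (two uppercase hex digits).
After byte 1 (0x5C): reg=0x93

Answer: 0x93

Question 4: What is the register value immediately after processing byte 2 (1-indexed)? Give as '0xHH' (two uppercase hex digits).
Answer: 0x92

Derivation:
After byte 1 (0x5C): reg=0x93
After byte 2 (0x16): reg=0x92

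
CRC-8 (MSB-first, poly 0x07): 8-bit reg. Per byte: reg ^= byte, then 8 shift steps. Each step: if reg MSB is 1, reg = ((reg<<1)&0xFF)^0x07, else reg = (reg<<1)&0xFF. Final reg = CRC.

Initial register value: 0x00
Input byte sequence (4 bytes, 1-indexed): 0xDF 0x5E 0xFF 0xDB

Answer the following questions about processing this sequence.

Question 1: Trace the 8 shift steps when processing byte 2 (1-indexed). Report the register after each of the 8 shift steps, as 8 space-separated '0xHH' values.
Answer: 0x9A 0x33 0x66 0xCC 0x9F 0x39 0x72 0xE4

Derivation:
After byte 1 (0xDF): reg=0x13
Register before byte 2: 0x13
After XOR with byte 0x5E: 0x4D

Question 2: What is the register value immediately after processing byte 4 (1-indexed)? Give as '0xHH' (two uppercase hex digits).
After byte 1 (0xDF): reg=0x13
After byte 2 (0x5E): reg=0xE4
After byte 3 (0xFF): reg=0x41
After byte 4 (0xDB): reg=0xCF

Answer: 0xCF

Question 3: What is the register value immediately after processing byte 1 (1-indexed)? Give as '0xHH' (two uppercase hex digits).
Answer: 0x13

Derivation:
After byte 1 (0xDF): reg=0x13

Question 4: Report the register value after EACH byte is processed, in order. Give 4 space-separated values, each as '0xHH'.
0x13 0xE4 0x41 0xCF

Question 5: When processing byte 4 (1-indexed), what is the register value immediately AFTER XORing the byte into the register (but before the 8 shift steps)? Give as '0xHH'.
Register before byte 4: 0x41
Byte 4: 0xDB
0x41 XOR 0xDB = 0x9A

Answer: 0x9A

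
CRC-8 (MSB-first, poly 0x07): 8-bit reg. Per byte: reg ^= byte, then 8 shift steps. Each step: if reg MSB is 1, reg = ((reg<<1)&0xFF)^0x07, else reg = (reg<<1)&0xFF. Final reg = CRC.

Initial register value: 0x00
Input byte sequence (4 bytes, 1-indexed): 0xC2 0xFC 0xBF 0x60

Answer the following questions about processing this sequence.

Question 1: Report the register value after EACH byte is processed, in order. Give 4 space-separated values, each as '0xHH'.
0x40 0x3D 0x87 0xBB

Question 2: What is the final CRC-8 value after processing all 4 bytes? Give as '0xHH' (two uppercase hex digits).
Answer: 0xBB

Derivation:
After byte 1 (0xC2): reg=0x40
After byte 2 (0xFC): reg=0x3D
After byte 3 (0xBF): reg=0x87
After byte 4 (0x60): reg=0xBB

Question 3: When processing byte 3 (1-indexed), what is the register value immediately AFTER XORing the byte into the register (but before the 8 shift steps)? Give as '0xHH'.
Answer: 0x82

Derivation:
Register before byte 3: 0x3D
Byte 3: 0xBF
0x3D XOR 0xBF = 0x82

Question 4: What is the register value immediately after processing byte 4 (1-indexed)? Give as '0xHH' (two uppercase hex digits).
After byte 1 (0xC2): reg=0x40
After byte 2 (0xFC): reg=0x3D
After byte 3 (0xBF): reg=0x87
After byte 4 (0x60): reg=0xBB

Answer: 0xBB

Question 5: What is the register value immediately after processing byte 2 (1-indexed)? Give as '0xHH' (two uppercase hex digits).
Answer: 0x3D

Derivation:
After byte 1 (0xC2): reg=0x40
After byte 2 (0xFC): reg=0x3D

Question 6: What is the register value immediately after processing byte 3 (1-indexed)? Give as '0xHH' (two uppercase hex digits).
After byte 1 (0xC2): reg=0x40
After byte 2 (0xFC): reg=0x3D
After byte 3 (0xBF): reg=0x87

Answer: 0x87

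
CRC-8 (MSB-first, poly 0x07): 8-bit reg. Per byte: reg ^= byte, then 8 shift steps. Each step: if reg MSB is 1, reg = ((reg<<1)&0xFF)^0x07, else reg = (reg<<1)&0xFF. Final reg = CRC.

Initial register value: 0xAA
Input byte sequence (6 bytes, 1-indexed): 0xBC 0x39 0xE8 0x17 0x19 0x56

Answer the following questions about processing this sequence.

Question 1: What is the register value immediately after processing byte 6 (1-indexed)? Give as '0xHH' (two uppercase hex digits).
Answer: 0x6A

Derivation:
After byte 1 (0xBC): reg=0x62
After byte 2 (0x39): reg=0x86
After byte 3 (0xE8): reg=0x0D
After byte 4 (0x17): reg=0x46
After byte 5 (0x19): reg=0x9A
After byte 6 (0x56): reg=0x6A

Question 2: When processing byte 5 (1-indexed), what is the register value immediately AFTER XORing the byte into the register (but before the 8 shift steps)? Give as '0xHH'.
Register before byte 5: 0x46
Byte 5: 0x19
0x46 XOR 0x19 = 0x5F

Answer: 0x5F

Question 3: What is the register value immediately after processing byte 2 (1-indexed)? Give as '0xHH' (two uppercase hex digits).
Answer: 0x86

Derivation:
After byte 1 (0xBC): reg=0x62
After byte 2 (0x39): reg=0x86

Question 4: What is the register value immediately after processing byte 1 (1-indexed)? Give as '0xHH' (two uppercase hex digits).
After byte 1 (0xBC): reg=0x62

Answer: 0x62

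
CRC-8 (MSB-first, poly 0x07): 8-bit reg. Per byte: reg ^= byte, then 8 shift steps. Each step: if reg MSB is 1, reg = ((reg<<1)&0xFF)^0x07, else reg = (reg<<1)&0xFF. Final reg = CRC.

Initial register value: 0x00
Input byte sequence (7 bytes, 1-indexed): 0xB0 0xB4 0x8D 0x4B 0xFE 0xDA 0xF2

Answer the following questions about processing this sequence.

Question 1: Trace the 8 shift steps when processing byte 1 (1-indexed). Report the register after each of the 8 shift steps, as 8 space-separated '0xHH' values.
Answer: 0x67 0xCE 0x9B 0x31 0x62 0xC4 0x8F 0x19

Derivation:
Register before byte 1: 0x00
After XOR with byte 0xB0: 0xB0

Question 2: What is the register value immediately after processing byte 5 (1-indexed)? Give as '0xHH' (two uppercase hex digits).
Answer: 0xA3

Derivation:
After byte 1 (0xB0): reg=0x19
After byte 2 (0xB4): reg=0x4A
After byte 3 (0x8D): reg=0x5B
After byte 4 (0x4B): reg=0x70
After byte 5 (0xFE): reg=0xA3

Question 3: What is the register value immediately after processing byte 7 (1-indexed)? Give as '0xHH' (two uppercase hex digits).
After byte 1 (0xB0): reg=0x19
After byte 2 (0xB4): reg=0x4A
After byte 3 (0x8D): reg=0x5B
After byte 4 (0x4B): reg=0x70
After byte 5 (0xFE): reg=0xA3
After byte 6 (0xDA): reg=0x68
After byte 7 (0xF2): reg=0xCF

Answer: 0xCF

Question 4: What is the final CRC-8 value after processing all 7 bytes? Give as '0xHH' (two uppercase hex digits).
Answer: 0xCF

Derivation:
After byte 1 (0xB0): reg=0x19
After byte 2 (0xB4): reg=0x4A
After byte 3 (0x8D): reg=0x5B
After byte 4 (0x4B): reg=0x70
After byte 5 (0xFE): reg=0xA3
After byte 6 (0xDA): reg=0x68
After byte 7 (0xF2): reg=0xCF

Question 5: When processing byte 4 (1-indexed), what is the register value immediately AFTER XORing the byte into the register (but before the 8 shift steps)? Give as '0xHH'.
Answer: 0x10

Derivation:
Register before byte 4: 0x5B
Byte 4: 0x4B
0x5B XOR 0x4B = 0x10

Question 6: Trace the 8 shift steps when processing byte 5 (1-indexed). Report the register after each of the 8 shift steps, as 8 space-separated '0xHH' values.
After byte 1 (0xB0): reg=0x19
After byte 2 (0xB4): reg=0x4A
After byte 3 (0x8D): reg=0x5B
After byte 4 (0x4B): reg=0x70
Register before byte 5: 0x70
After XOR with byte 0xFE: 0x8E

Answer: 0x1B 0x36 0x6C 0xD8 0xB7 0x69 0xD2 0xA3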